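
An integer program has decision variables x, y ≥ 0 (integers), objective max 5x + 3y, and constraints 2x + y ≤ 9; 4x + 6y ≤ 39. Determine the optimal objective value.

(x,y)=(2,5): 2·2+1·5=9≤9, 4·2+6·5=38≤39, objective 25.
(x,y)=(2,4): 2·2+1·4=8≤9, 4·2+6·4=32≤39, objective 22.
The best lattice point is (2,5), giving 25.

25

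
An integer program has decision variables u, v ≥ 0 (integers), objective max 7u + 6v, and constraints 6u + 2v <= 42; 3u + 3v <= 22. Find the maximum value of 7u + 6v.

49

(u,v)=(7,0): 6·7+2·0=42≤42, 3·7+3·0=21≤22, objective 49.
(u,v)=(6,1): 6·6+2·1=38≤42, 3·6+3·1=21≤22, objective 48.
(u,v)=(6,0): 6·6+2·0=36≤42, 3·6+3·0=18≤22, objective 42.
(u,v)=(5,1): 6·5+2·1=32≤42, 3·5+3·1=18≤22, objective 41.
The best lattice point is (7,0), giving 49.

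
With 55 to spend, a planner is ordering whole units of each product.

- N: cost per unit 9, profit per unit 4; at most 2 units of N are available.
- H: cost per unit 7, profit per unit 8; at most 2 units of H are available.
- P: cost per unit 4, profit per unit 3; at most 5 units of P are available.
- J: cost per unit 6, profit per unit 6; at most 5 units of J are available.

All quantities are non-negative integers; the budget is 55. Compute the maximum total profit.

2×H, 2×P, and 5×J: cost 52 ≤ 55, profit 2·8 + 2·3 + 5·6 = 52.
2×H, 4×P, and 4×J: cost 54 ≤ 55, profit 2·8 + 4·3 + 4·6 = 52.
Best is 52.

52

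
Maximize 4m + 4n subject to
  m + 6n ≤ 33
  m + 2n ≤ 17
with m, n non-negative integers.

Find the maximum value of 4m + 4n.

(m,n)=(17,0): 1·17+6·0=17≤33, 1·17+2·0=17≤17, objective 68.
(m,n)=(16,0): 1·16+6·0=16≤33, 1·16+2·0=16≤17, objective 64.
No feasible integer point exceeds 68.

68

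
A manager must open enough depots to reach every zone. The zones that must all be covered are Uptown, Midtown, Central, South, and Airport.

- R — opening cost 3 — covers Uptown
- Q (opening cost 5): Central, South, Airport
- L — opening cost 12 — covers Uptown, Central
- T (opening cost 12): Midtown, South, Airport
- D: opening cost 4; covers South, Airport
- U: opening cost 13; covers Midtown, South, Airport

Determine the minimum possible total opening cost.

20

Choose R, Q, and T: together they cover Uptown, Midtown, Central, South, Airport — every zone.
Total opening cost: 3 + 5 + 12 = 20.
No cover costs less than 20.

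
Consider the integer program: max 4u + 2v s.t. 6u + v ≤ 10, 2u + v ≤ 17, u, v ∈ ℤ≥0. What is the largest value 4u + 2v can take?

(u,v)=(0,10): 6·0+1·10=10≤10, 2·0+1·10=10≤17, objective 20.
(u,v)=(0,9): 6·0+1·9=9≤10, 2·0+1·9=9≤17, objective 18.
No feasible integer point exceeds 20.

20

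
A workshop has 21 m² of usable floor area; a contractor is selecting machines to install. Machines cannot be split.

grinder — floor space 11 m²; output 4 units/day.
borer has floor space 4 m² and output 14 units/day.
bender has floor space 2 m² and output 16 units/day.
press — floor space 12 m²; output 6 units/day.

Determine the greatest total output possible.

36

This is a 0-1 knapsack instance.
borer + bender + press: floor space 4 + 2 + 12 = 18 ≤ 21, output 14 + 16 + 6 = 36.
grinder + borer + bender: floor space 11 + 4 + 2 = 17 ≤ 21, output 4 + 14 + 16 = 34.
borer + bender: floor space 4 + 2 = 6 ≤ 21, output 14 + 16 = 30.
Best is borer, bender, and press with total output 36.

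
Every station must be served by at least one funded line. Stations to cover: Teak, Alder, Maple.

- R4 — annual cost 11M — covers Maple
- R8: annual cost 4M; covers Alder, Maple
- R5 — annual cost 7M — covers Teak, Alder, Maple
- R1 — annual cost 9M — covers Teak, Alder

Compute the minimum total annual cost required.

This is an integer covering problem.
The greedy cost-per-new-station heuristic would pick R8 and R5 for 11, but a cheaper cover exists.
R5 alone covers Teak, Alder, Maple — every station.
Total annual cost: 7.
No cover costs less than 7.

7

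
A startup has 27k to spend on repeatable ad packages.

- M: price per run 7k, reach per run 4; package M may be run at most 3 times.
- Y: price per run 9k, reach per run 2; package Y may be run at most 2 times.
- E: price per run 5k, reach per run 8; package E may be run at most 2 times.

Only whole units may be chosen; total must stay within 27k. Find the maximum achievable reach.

2×M and 2×E: price 24 ≤ 27, reach 2·4 + 2·8 = 24.
1×M, 1×Y, and 2×E: price 26 ≤ 27, reach 1·4 + 1·2 + 2·8 = 22.
Best is 24.

24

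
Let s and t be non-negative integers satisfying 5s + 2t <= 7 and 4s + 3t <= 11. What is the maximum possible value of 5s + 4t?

12

(s,t)=(0,3): 5·0+2·3=6≤7, 4·0+3·3=9≤11, objective 12.
(s,t)=(0,2): 5·0+2·2=4≤7, 4·0+3·2=6≤11, objective 8.
The best lattice point is (0,3), giving 12.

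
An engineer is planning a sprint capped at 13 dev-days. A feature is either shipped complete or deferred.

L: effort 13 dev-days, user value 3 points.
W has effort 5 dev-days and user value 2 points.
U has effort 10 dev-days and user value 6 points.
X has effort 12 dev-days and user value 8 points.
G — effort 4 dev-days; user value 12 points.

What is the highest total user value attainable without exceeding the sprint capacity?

Allowing fractional choices, the relaxed optimum would be about 18.0, but features are indivisible.
X: effort 12 ≤ 13, user value 8.
W + G: effort 5 + 4 = 9 ≤ 13, user value 2 + 12 = 14.
G: effort 4 ≤ 13, user value 12.
Best is W and G with total user value 14.

14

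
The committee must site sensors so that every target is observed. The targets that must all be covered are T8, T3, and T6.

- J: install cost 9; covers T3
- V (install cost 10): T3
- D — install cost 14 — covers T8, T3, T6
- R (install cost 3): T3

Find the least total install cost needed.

This is an integer covering problem.
The greedy cost-per-new-target heuristic would pick R and D for 17, but a cheaper cover exists.
D alone covers T8, T3, T6 — every target.
Total install cost: 14.
No cover costs less than 14.

14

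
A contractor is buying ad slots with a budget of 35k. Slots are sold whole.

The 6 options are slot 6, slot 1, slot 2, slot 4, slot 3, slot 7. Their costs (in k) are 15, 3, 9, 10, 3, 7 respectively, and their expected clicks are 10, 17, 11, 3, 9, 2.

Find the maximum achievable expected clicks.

47

Take slot 6, slot 1, slot 2, and slot 3: cost 15 + 3 + 9 + 3 = 30 ≤ 35, expected clicks 10 + 17 + 11 + 9 = 47.
No other feasible combination does better.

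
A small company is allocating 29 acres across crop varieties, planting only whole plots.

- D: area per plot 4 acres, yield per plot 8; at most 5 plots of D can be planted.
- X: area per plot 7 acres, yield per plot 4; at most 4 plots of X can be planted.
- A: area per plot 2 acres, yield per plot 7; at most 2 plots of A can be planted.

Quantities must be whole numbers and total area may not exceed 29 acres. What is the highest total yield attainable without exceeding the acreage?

A has the best ratio (7/2); taking only A gives at most 2×7 = 14 (stopped by the supply cap of 2).
Mixing does better — 5×D and 2×A: area 24 ≤ 29, yield 5·8 + 2·7 = 54.

54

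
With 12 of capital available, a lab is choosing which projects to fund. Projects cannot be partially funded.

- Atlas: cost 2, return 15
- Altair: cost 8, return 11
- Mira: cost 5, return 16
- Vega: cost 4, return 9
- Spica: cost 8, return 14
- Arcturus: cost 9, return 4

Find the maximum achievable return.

40

Take Atlas, Mira, and Vega: cost 2 + 5 + 4 = 11 ≤ 12, return 15 + 16 + 9 = 40.
No other feasible combination does better.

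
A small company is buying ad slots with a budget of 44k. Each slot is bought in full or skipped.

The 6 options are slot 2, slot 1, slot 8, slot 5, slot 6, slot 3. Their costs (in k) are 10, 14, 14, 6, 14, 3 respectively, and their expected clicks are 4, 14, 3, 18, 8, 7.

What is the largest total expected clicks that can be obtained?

47

Allowing fractional choices, the relaxed optimum would be about 49.8, but ad slots are indivisible.
slot 2 + slot 1 + slot 5 + slot 6: cost 10 + 14 + 6 + 14 = 44 ≤ 44, expected clicks 4 + 14 + 18 + 8 = 44.
slot 2 + slot 1 + slot 5 + slot 3: cost 10 + 14 + 6 + 3 = 33 ≤ 44, expected clicks 4 + 14 + 18 + 7 = 43.
slot 1 + slot 5 + slot 6 + slot 3: cost 14 + 6 + 14 + 3 = 37 ≤ 44, expected clicks 14 + 18 + 8 + 7 = 47.
Best is slot 1, slot 5, slot 6, and slot 3 with total expected clicks 47.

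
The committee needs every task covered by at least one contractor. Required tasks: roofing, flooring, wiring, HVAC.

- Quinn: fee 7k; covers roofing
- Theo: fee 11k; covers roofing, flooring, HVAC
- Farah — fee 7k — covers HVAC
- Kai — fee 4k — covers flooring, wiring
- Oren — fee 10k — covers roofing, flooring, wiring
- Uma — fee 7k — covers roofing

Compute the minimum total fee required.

Choose Theo and Kai: together they cover roofing, flooring, wiring, HVAC — every task.
Total fee: 11 + 4 = 15.

15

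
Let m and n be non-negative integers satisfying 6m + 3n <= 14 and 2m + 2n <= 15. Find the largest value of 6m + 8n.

Relaxing integrality, the LP optimum is 37.33 at (m,n) = (0, 4.67), which is not an integer point.
(m,n)=(0,4): 6·0+3·4=12≤14, 2·0+2·4=8≤15, objective 32.
(m,n)=(0,3): 6·0+3·3=9≤14, 2·0+2·3=6≤15, objective 24.
Maximum is 32 at (m,n)=(0,4).

32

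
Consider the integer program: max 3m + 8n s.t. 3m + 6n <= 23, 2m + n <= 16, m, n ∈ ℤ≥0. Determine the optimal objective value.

Relaxing integrality, the LP optimum is 30.67 at (m,n) = (0, 3.83), which is not an integer point.
(m,n)=(1,3): 3·1+6·3=21≤23, 2·1+1·3=5≤16, objective 27.
(m,n)=(0,3): 3·0+6·3=18≤23, 2·0+1·3=3≤16, objective 24.
(m,n)=(2,2): 3·2+6·2=18≤23, 2·2+1·2=6≤16, objective 22.
The best lattice point is (1,3), giving 27.

27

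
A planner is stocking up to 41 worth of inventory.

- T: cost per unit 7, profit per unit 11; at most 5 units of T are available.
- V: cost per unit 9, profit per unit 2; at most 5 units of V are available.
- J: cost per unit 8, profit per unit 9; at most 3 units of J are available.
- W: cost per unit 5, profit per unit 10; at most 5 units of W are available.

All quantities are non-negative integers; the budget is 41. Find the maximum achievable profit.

73

3×T and 4×W: cost 41 ≤ 41, profit 3·11 + 4·10 = 73.
2×T and 5×W: cost 39 ≤ 41, profit 2·11 + 5·10 = 72.
Best is 73.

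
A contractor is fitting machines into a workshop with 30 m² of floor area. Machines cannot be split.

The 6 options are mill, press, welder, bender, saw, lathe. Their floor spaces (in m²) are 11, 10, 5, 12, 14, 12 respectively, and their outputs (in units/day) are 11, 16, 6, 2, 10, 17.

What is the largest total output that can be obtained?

39

This is an integer program with binary decision variables.
Allowing fractional choices, the relaxed optimum would be about 42.0, but machines are indivisible.
press + welder + lathe: floor space 10 + 5 + 12 = 27 ≤ 30, output 16 + 6 + 17 = 39.
mill + welder + lathe: floor space 11 + 5 + 12 = 28 ≤ 30, output 11 + 6 + 17 = 34.
Best is press, welder, and lathe with total output 39.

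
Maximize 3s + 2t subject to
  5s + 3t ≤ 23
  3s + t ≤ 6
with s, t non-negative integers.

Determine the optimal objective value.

(s,t)=(0,6): 5·0+3·6=18≤23, 3·0+1·6=6≤6, objective 12.
(s,t)=(0,5): 5·0+3·5=15≤23, 3·0+1·5=5≤6, objective 10.
No feasible integer point exceeds 12.

12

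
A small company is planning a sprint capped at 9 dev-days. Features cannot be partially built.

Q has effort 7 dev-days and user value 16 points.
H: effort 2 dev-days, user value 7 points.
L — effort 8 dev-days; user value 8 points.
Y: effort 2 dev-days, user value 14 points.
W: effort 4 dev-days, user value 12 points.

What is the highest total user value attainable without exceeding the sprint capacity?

This is a 0-1 knapsack instance.
Q + Y: effort 7 + 2 = 9 ≤ 9, user value 16 + 14 = 30.
H + Y + W: effort 2 + 2 + 4 = 8 ≤ 9, user value 7 + 14 + 12 = 33.
Best is H, Y, and W with total user value 33.

33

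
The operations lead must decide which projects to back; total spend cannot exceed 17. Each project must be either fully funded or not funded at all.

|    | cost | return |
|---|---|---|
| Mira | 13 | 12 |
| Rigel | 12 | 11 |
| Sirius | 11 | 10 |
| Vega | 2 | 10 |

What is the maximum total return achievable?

22

Allowing fractional choices, the relaxed optimum would be about 23.8, but projects are indivisible.
Rigel + Vega: cost 12 + 2 = 14 ≤ 17, return 11 + 10 = 21.
Mira + Vega: cost 13 + 2 = 15 ≤ 17, return 12 + 10 = 22.
Best is Mira and Vega with total return 22.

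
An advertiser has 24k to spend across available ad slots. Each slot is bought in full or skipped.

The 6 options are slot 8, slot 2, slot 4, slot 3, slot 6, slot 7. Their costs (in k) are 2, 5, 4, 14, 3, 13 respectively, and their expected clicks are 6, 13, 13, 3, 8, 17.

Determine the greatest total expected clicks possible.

Allowing fractional choices, the relaxed optimum would be about 53.1, but ad slots are indivisible.
slot 8 + slot 2 + slot 4 + slot 7: cost 2 + 5 + 4 + 13 = 24 ≤ 24, expected clicks 6 + 13 + 13 + 17 = 49.
slot 8 + slot 4 + slot 6 + slot 7: cost 2 + 4 + 3 + 13 = 22 ≤ 24, expected clicks 6 + 13 + 8 + 17 = 44.
slot 8 + slot 2 + slot 6 + slot 7: cost 2 + 5 + 3 + 13 = 23 ≤ 24, expected clicks 6 + 13 + 8 + 17 = 44.
Best is slot 8, slot 2, slot 4, and slot 7 with total expected clicks 49.

49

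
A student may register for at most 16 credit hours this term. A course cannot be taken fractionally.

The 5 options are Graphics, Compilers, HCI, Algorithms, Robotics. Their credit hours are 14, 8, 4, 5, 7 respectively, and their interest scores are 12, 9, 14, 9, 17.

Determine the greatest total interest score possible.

40

HCI + Algorithms + Robotics: credit hours 4 + 5 + 7 = 16 ≤ 16, interest score 14 + 9 + 17 = 40.
Algorithms + Robotics: credit hours 5 + 7 = 12 ≤ 16, interest score 9 + 17 = 26.
HCI + Robotics: credit hours 4 + 7 = 11 ≤ 16, interest score 14 + 17 = 31.
Best is HCI, Algorithms, and Robotics with total interest score 40.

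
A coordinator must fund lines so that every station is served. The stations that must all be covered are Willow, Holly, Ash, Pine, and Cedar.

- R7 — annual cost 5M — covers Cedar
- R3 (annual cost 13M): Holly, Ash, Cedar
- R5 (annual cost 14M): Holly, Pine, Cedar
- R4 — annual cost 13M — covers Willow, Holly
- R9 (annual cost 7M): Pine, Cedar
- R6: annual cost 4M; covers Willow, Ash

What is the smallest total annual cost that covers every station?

The greedy cost-per-new-station heuristic would pick R6, R9, and R3 for 24, but a cheaper cover exists.
Choose R5 and R6: together they cover Willow, Holly, Ash, Pine, Cedar — every station.
Total annual cost: 14 + 4 = 18.
No cover costs less than 18.

18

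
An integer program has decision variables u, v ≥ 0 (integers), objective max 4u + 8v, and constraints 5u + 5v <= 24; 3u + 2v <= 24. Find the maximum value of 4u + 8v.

Relaxing integrality, the LP optimum is 38.40 at (u,v) = (0, 4.8), which is not an integer point.
(u,v)=(0,4): 5·0+5·4=20≤24, 3·0+2·4=8≤24, objective 32.
(u,v)=(1,3): 5·1+5·3=20≤24, 3·1+2·3=9≤24, objective 28.
(u,v)=(0,3): 5·0+5·3=15≤24, 3·0+2·3=6≤24, objective 24.
Maximum is 32 at (u,v)=(0,4).

32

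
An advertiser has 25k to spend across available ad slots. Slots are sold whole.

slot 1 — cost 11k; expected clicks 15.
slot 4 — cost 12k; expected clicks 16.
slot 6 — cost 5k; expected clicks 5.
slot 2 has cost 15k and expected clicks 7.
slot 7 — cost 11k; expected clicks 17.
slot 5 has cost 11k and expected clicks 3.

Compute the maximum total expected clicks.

33

slot 4 + slot 7: cost 12 + 11 = 23 ≤ 25, expected clicks 16 + 17 = 33.
slot 1 + slot 7: cost 11 + 11 = 22 ≤ 25, expected clicks 15 + 17 = 32.
slot 1 + slot 4: cost 11 + 12 = 23 ≤ 25, expected clicks 15 + 16 = 31.
Best is slot 4 and slot 7 with total expected clicks 33.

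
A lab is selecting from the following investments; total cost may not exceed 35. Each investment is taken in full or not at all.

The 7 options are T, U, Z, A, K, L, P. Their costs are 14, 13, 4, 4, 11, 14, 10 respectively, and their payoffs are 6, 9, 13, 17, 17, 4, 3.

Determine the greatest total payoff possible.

This is an integer program with binary decision variables.
Allowing fractional choices, the relaxed optimum would be about 57.3, but investments are indivisible.
U + Z + A + K: cost 13 + 4 + 4 + 11 = 32 ≤ 35, payoff 9 + 13 + 17 + 17 = 56.
T + Z + A + K: cost 14 + 4 + 4 + 11 = 33 ≤ 35, payoff 6 + 13 + 17 + 17 = 53.
Z + A + K + L: cost 4 + 4 + 11 + 14 = 33 ≤ 35, payoff 13 + 17 + 17 + 4 = 51.
Best is U, Z, A, and K with total payoff 56.

56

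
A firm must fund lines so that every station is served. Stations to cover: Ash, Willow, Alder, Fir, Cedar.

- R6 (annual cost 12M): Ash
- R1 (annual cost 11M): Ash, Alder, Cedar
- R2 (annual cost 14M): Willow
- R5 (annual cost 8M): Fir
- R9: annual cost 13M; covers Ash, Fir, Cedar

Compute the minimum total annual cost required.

This is an integer covering problem.
Choose R1, R2, and R5: together they cover Ash, Willow, Alder, Fir, Cedar — every station.
Total annual cost: 11 + 14 + 8 = 33.
No cover costs less than 33.

33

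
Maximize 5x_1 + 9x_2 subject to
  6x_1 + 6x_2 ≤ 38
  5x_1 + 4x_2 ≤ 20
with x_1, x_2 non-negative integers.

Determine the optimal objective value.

(x_1,x_2)=(0,5): 6·0+6·5=30≤38, 5·0+4·5=20≤20, objective 45.
(x_1,x_2)=(0,4): 6·0+6·4=24≤38, 5·0+4·4=16≤20, objective 36.
No feasible integer point exceeds 45.

45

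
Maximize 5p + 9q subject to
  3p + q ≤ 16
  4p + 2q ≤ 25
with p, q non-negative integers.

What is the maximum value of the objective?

Relaxing integrality, the LP optimum is 112.50 at (p,q) = (0, 12.5), which is not an integer point.
(p,q)=(0,12): 3·0+1·12=12≤16, 4·0+2·12=24≤25, objective 108.
(p,q)=(0,11): 3·0+1·11=11≤16, 4·0+2·11=22≤25, objective 99.
Maximum is 108 at (p,q)=(0,12).

108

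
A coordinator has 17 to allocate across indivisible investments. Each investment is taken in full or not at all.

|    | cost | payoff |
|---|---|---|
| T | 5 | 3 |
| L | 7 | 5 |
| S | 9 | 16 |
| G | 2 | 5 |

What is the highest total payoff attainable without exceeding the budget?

24

Allowing fractional choices, the relaxed optimum would be about 25.3, but investments are indivisible.
S + G: cost 9 + 2 = 11 ≤ 17, payoff 16 + 5 = 21.
T + S + G: cost 5 + 9 + 2 = 16 ≤ 17, payoff 3 + 16 + 5 = 24.
L + S: cost 7 + 9 = 16 ≤ 17, payoff 5 + 16 = 21.
Best is T, S, and G with total payoff 24.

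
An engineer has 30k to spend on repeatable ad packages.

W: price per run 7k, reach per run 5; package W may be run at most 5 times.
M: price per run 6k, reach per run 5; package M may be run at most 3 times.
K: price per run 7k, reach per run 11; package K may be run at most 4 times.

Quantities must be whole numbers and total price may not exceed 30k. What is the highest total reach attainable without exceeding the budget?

This is a bounded integer knapsack.
1×M and 3×K: price 27 ≤ 30, reach 1·5 + 3·11 = 38.
4×K: price 28 ≤ 30, reach 4·11 = 44.
Best is 44.

44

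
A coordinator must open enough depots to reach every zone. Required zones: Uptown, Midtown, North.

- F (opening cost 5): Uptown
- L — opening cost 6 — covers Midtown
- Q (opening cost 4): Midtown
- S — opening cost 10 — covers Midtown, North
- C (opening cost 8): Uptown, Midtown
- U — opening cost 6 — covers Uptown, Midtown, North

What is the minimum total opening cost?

U alone covers Uptown, Midtown, North — every zone.
Total opening cost: 6.
No cover costs less than 6.

6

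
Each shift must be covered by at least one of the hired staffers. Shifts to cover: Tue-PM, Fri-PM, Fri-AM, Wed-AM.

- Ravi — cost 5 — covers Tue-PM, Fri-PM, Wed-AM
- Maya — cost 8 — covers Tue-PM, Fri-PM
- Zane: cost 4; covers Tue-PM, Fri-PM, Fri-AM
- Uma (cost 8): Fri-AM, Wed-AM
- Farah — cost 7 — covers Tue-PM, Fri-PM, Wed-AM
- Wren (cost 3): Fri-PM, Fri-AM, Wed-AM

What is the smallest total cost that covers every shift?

7

Choose Zane and Wren: together they cover Tue-PM, Fri-PM, Fri-AM, Wed-AM — every shift.
Total cost: 4 + 3 = 7.
No cover costs less than 7.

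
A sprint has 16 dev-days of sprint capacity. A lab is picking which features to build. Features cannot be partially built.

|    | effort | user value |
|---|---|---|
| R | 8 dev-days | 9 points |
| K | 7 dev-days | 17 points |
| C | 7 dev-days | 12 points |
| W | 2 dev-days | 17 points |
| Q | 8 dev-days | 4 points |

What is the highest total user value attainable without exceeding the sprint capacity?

This is an integer program with binary decision variables.
Take K, C, and W: effort 7 + 7 + 2 = 16 ≤ 16, user value 17 + 12 + 17 = 46.
No other feasible combination does better.

46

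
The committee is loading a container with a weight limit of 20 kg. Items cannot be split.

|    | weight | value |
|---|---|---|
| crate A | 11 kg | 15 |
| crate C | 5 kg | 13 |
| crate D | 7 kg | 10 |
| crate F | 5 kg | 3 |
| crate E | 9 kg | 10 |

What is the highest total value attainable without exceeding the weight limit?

28

Allowing fractional choices, the relaxed optimum would be about 33.9, but items are indivisible.
crate C + crate D + crate F: weight 5 + 7 + 5 = 17 ≤ 20, value 13 + 10 + 3 = 26.
crate A + crate C: weight 11 + 5 = 16 ≤ 20, value 15 + 13 = 28.
Best is crate A and crate C with total value 28.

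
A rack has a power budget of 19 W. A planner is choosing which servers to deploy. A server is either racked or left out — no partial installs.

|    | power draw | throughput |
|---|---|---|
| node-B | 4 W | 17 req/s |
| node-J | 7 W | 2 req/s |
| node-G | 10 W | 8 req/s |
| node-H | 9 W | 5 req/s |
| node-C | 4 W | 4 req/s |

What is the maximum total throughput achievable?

node-B + node-H + node-C: power draw 4 + 9 + 4 = 17 ≤ 19, throughput 17 + 5 + 4 = 26.
node-B + node-G + node-C: power draw 4 + 10 + 4 = 18 ≤ 19, throughput 17 + 8 + 4 = 29.
Best is node-B, node-G, and node-C with total throughput 29.

29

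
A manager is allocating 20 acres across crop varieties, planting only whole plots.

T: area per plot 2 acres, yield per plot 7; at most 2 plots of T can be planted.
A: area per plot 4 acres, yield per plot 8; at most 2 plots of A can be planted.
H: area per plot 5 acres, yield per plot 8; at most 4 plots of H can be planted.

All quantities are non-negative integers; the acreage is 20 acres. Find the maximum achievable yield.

39

2×T and 3×H: area 19 ≤ 20, yield 2·7 + 3·8 = 38.
1×T, 2×A, and 2×H: area 20 ≤ 20, yield 1·7 + 2·8 + 2·8 = 39.
Best is 39.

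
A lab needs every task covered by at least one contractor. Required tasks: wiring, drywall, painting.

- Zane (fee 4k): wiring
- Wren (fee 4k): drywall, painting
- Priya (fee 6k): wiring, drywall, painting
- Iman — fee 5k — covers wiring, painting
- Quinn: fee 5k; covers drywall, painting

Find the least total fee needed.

The greedy cost-per-new-task heuristic would pick Wren and Zane for 8, but a cheaper cover exists.
Priya alone covers wiring, drywall, painting — every task.
Total fee: 6.
No cover costs less than 6.

6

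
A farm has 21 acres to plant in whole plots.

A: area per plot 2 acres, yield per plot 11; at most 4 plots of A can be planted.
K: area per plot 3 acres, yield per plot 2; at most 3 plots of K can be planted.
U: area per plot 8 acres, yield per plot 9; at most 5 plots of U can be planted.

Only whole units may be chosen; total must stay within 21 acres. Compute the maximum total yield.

4×A and 1×U: area 16 ≤ 21, yield 4·11 + 1·9 = 53.
4×A, 1×K, and 1×U: area 19 ≤ 21, yield 4·11 + 1·2 + 1·9 = 55.
Best is 55.

55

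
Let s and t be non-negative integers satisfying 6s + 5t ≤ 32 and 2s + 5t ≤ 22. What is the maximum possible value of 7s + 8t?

39

The continuous relaxation peaks at (2.5, 3.4) with value 44.70; rounding to a feasible lattice point costs some objective.
(s,t)=(1,4): 6·1+5·4=26≤32, 2·1+5·4=22≤22, objective 39.
(s,t)=(2,3): 6·2+5·3=27≤32, 2·2+5·3=19≤22, objective 38.
(s,t)=(3,2): 6·3+5·2=28≤32, 2·3+5·2=16≤22, objective 37.
No feasible integer point exceeds 39.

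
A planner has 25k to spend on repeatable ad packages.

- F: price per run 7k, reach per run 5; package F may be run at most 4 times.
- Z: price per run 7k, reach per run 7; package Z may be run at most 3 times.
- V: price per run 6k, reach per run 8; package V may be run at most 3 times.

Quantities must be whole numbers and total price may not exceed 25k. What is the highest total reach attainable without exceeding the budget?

V has the best ratio (8/6); taking only V gives at most 3×8 = 24 (stopped by the supply cap of 3).
Mixing does better — 1×Z and 3×V: price 25 ≤ 25, reach 1·7 + 3·8 = 31.

31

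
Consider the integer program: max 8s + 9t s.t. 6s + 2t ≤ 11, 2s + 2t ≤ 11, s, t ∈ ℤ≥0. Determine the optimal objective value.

The continuous relaxation peaks at (0, 5.5) with value 49.50; rounding to a feasible lattice point costs some objective.
(s,t)=(0,5) is feasible, giving 45.
(s,t)=(0,4) is feasible, giving 36.
Maximum is 45 at (s,t)=(0,5).

45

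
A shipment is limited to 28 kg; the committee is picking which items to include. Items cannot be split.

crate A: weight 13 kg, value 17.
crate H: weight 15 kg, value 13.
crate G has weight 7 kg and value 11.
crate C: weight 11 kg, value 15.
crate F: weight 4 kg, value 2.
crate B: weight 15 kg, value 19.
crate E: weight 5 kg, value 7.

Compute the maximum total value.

37

Allowing fractional choices, the relaxed optimum would be about 39.5, but items are indivisible.
crate G + crate B + crate E: weight 7 + 15 + 5 = 27 ≤ 28, value 11 + 19 + 7 = 37.
crate A + crate B: weight 13 + 15 = 28 ≤ 28, value 17 + 19 = 36.
Best is crate G, crate B, and crate E with total value 37.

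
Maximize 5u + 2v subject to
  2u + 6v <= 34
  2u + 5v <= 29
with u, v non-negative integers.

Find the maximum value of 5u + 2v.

(u,v)=(14,0) is feasible, giving 70.
(u,v)=(13,0) is feasible, giving 65.
Maximum is 70 at (u,v)=(14,0).

70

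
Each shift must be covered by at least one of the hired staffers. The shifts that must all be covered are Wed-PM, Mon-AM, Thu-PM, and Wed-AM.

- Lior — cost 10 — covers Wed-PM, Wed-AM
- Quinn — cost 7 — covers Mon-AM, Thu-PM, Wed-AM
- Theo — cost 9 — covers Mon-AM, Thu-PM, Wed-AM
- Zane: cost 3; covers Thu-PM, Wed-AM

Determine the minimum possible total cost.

The greedy cost-per-new-shift heuristic would pick Zane, Quinn, and Lior for 20, but a cheaper cover exists.
Choose Lior and Quinn: together they cover Wed-PM, Mon-AM, Thu-PM, Wed-AM — every shift.
Total cost: 10 + 7 = 17.
No cover costs less than 17.

17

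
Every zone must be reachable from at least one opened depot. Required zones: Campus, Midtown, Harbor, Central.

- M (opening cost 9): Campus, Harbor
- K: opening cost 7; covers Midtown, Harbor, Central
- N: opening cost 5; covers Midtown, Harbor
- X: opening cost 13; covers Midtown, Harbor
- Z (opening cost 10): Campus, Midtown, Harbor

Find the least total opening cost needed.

This is an integer covering problem.
Choose M and K: together they cover Campus, Midtown, Harbor, Central — every zone.
Total opening cost: 9 + 7 = 16.
No cover costs less than 16.

16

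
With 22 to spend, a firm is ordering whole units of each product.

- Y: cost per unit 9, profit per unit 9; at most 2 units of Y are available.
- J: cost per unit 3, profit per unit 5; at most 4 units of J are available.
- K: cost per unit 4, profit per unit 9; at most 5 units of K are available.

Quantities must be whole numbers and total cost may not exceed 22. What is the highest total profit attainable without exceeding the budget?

46

5×K: cost 20 ≤ 22, profit 5·9 = 45.
2×J and 4×K: cost 22 ≤ 22, profit 2·5 + 4·9 = 46.
Best is 46.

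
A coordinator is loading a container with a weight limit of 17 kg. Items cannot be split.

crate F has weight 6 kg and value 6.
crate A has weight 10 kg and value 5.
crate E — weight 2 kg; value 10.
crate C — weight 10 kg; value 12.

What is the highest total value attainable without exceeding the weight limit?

Take crate E and crate C: weight 2 + 10 = 12 ≤ 17, value 10 + 12 = 22.
No other feasible combination does better.

22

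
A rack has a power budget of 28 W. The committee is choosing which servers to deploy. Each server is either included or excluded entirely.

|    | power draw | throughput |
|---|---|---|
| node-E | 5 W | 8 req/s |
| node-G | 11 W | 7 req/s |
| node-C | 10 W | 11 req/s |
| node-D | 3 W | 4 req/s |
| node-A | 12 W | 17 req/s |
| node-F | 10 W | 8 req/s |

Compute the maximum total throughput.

Allowing fractional choices, the relaxed optimum would be about 37.8, but servers are indivisible.
node-E + node-C + node-A: power draw 5 + 10 + 12 = 27 ≤ 28, throughput 8 + 11 + 17 = 36.
node-E + node-A + node-F: power draw 5 + 12 + 10 = 27 ≤ 28, throughput 8 + 17 + 8 = 33.
Best is node-E, node-C, and node-A with total throughput 36.

36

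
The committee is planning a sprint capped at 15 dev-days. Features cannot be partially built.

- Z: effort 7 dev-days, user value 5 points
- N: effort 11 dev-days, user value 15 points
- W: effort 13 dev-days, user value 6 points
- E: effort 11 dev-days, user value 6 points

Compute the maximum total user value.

15

Treat it as a binary knapsack problem.
N: effort 11 ≤ 15, user value 15.
W: effort 13 ≤ 15, user value 6.
E: effort 11 ≤ 15, user value 6.
Best is N with total user value 15.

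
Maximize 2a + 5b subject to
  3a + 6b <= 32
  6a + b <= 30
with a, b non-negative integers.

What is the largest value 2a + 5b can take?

25

(a,b)=(0,5) is feasible, giving 25.
(a,b)=(1,4) is feasible, giving 22.
(a,b)=(0,4) is feasible, giving 20.
The best lattice point is (0,5), giving 25.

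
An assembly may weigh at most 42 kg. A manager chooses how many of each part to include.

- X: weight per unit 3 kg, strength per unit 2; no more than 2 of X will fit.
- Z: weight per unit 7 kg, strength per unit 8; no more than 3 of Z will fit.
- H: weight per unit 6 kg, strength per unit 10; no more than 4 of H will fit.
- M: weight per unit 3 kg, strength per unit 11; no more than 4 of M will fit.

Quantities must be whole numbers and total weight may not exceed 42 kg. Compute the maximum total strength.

88

2×X, 4×H, and 4×M: weight 42 ≤ 42, strength 2·2 + 4·10 + 4·11 = 88.
1×X, 4×H, and 4×M: weight 39 ≤ 42, strength 1·2 + 4·10 + 4·11 = 86.
Best is 88.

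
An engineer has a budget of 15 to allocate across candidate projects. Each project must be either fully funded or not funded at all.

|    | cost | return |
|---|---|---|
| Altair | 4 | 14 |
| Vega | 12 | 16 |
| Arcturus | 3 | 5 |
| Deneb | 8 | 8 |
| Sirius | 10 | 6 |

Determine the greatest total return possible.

Take Altair, Arcturus, and Deneb: cost 4 + 3 + 8 = 15 ≤ 15, return 14 + 5 + 8 = 27.
No other feasible combination does better.

27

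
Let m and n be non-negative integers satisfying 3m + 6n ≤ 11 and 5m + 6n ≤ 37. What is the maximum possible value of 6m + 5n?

18

Relaxing integrality, the LP optimum is 22.00 at (m,n) = (3.67, 0), which is not an integer point.
(m,n)=(3,0) is feasible, giving 18.
(m,n)=(2,0) is feasible, giving 12.
The best lattice point is (3,0), giving 18.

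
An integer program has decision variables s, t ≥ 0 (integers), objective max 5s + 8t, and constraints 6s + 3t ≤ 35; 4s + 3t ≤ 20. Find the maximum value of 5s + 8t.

The continuous relaxation peaks at (0, 6.67) with value 53.33; rounding to a feasible lattice point costs some objective.
(s,t)=(0,6) is feasible, giving 48.
(s,t)=(1,5) is feasible, giving 45.
(s,t)=(0,5) is feasible, giving 40.
No feasible integer point exceeds 48.

48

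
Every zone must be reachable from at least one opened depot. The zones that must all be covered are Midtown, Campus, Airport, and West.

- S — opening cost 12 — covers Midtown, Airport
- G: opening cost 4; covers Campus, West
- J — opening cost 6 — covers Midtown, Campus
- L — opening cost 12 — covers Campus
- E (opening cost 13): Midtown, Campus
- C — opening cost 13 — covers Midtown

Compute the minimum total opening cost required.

Choose S and G: together they cover Midtown, Campus, Airport, West — every zone.
Total opening cost: 12 + 4 = 16.

16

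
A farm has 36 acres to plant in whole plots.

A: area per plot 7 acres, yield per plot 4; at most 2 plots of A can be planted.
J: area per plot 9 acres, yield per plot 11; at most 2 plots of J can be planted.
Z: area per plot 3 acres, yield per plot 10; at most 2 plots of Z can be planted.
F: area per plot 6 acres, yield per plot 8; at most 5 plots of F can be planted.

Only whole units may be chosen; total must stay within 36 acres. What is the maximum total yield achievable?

60

2×Z and 5×F: area 36 ≤ 36, yield 2·10 + 5·8 = 60.
2×J, 2×Z, and 2×F: area 36 ≤ 36, yield 2·11 + 2·10 + 2·8 = 58.
Best is 60.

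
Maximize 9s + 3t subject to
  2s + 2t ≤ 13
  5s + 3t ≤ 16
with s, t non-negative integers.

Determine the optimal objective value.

Relaxing integrality, the LP optimum is 28.80 at (s,t) = (3.2, 0), which is not an integer point.
(s,t)=(3,0): 2·3+2·0=6≤13, 5·3+3·0=15≤16, objective 27.
(s,t)=(2,1): 2·2+2·1=6≤13, 5·2+3·1=13≤16, objective 21.
(s,t)=(2,0): 2·2+2·0=4≤13, 5·2+3·0=10≤16, objective 18.
Maximum is 27 at (s,t)=(3,0).

27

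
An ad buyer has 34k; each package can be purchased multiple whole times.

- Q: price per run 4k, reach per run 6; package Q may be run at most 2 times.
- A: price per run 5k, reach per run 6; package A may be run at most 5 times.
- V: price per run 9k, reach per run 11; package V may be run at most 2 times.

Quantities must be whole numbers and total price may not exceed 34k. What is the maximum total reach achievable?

42

Q has the best ratio (6/4); taking only Q gives at most 2×6 = 12 (stopped by the supply cap of 2).
Mixing does better — 2×Q and 5×A: price 33 ≤ 34, reach 2·6 + 5·6 = 42.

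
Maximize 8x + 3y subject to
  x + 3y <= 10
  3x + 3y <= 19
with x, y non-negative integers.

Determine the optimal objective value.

(x,y)=(6,0) is feasible, giving 48.
(x,y)=(5,1) is feasible, giving 43.
(x,y)=(5,0) is feasible, giving 40.
The best lattice point is (6,0), giving 48.

48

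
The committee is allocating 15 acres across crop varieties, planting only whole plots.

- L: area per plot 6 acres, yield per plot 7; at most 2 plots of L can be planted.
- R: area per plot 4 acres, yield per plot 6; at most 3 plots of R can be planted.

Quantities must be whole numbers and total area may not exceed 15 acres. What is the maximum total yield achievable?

19

This is a bounded integer knapsack.
3×R: area 12 ≤ 15, yield 3·6 = 18.
1×L and 2×R: area 14 ≤ 15, yield 1·7 + 2·6 = 19.
Best is 19.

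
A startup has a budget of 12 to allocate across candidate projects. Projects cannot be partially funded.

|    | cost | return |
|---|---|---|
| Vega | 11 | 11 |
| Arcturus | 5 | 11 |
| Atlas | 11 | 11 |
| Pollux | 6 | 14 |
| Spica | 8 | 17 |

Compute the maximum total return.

Arcturus + Pollux: cost 5 + 6 = 11 ≤ 12, return 11 + 14 = 25.
Spica: cost 8 ≤ 12, return 17.
Best is Arcturus and Pollux with total return 25.

25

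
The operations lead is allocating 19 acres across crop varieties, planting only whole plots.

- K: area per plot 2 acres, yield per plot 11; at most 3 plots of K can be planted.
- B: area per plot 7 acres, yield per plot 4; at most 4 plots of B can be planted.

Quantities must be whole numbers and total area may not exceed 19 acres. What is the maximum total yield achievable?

K has the best ratio (11/2); taking only K gives at most 3×11 = 33 (stopped by the supply cap of 3).
Mixing does better — 3×K and 1×B: area 13 ≤ 19, yield 3·11 + 1·4 = 37.

37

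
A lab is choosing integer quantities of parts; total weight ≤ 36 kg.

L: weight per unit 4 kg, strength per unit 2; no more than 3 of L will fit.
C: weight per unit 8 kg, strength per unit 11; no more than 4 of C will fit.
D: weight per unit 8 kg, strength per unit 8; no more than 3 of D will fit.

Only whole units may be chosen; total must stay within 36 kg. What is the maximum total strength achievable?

Take 1×L and 4×C: weight 36 ≤ 36, strength 1·2 + 4·11 = 46.
C has the best ratio (11/8) and is taken to its limit of 4; remaining capacity is filled optimally with the others.

46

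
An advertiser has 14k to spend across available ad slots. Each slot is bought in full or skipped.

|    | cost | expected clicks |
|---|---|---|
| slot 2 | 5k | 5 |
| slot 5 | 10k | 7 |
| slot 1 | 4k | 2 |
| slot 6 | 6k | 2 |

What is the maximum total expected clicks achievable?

This is an integer program with binary decision variables.
Allowing fractional choices, the relaxed optimum would be about 11.3, but ad slots are indivisible.
slot 5 + slot 1: cost 10 + 4 = 14 ≤ 14, expected clicks 7 + 2 = 9.
slot 5: cost 10 ≤ 14, expected clicks 7.
slot 2 + slot 1: cost 5 + 4 = 9 ≤ 14, expected clicks 5 + 2 = 7.
Best is slot 5 and slot 1 with total expected clicks 9.

9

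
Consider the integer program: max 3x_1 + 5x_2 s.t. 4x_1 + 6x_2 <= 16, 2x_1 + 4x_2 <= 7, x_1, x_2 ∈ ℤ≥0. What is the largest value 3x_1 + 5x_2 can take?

The continuous relaxation peaks at (3.5, 0) with value 10.50; rounding to a feasible lattice point costs some objective.
(x_1,x_2)=(3,0) is feasible, giving 9.
(x_1,x_2)=(2,0) is feasible, giving 6.
Maximum is 9 at (x_1,x_2)=(3,0).

9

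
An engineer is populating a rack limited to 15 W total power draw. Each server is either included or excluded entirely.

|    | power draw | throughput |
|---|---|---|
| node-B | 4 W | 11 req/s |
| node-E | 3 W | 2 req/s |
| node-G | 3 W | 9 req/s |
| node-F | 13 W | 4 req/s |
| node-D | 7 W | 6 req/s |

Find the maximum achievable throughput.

26

Treat it as a binary knapsack problem.
Allowing fractional choices, the relaxed optimum would be about 26.7, but servers are indivisible.
node-B + node-G + node-D: power draw 4 + 3 + 7 = 14 ≤ 15, throughput 11 + 9 + 6 = 26.
node-B + node-E + node-G: power draw 4 + 3 + 3 = 10 ≤ 15, throughput 11 + 2 + 9 = 22.
Best is node-B, node-G, and node-D with total throughput 26.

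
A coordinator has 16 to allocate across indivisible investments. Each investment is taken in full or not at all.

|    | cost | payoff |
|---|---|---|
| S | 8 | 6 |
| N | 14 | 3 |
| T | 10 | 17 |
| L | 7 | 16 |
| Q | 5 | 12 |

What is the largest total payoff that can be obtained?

Allowing fractional choices, the relaxed optimum would be about 34.8, but investments are indivisible.
T + Q: cost 10 + 5 = 15 ≤ 16, payoff 17 + 12 = 29.
L + Q: cost 7 + 5 = 12 ≤ 16, payoff 16 + 12 = 28.
S + L: cost 8 + 7 = 15 ≤ 16, payoff 6 + 16 = 22.
Best is T and Q with total payoff 29.

29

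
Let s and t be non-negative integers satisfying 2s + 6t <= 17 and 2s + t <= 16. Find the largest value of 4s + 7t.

32

Relaxing integrality, the LP optimum is 33.00 at (s,t) = (7.9, 0.2), which is not an integer point.
(s,t)=(8,0) is feasible, giving 32.
(s,t)=(7,0) is feasible, giving 28.
(s,t)=(6,0) is feasible, giving 24.
Maximum is 32 at (s,t)=(8,0).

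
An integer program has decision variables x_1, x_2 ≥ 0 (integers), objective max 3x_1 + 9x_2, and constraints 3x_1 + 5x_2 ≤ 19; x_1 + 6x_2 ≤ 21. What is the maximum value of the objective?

30

The continuous relaxation peaks at (0.692, 3.38) with value 32.54; rounding to a feasible lattice point costs some objective.
(x_1,x_2)=(1,3): 3·1+5·3=18≤19, 1·1+6·3=19≤21, objective 30.
(x_1,x_2)=(0,3): 3·0+5·3=15≤19, 1·0+6·3=18≤21, objective 27.
(x_1,x_2)=(2,2): 3·2+5·2=16≤19, 1·2+6·2=14≤21, objective 24.
(x_1,x_2)=(1,2): 3·1+5·2=13≤19, 1·1+6·2=13≤21, objective 21.
No feasible integer point exceeds 30.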